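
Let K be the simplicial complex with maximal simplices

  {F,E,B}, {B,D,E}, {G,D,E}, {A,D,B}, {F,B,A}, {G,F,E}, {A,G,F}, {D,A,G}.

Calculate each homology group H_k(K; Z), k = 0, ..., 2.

Take the total order A < B < D < E < F < G on the vertex set. Then K (dimension 2) consists of the simplices:

  0-simplices (6): A, B, D, E, F, G
  1-simplices (12): AB, AD, AF, AG, BD, BE, BF, DE, DG, EF, EG, FG
  2-simplices (8): ABD, ABF, ADG, AFG, BDE, BEF, DEG, EFG

so the chain groups are C_0 ≅ Z^6, C_1 ≅ Z^12, C_2 ≅ Z^8.

The boundary map ∂_1: C_1 → C_0 is given by ∂[p,q] = [q] − [p].
As a 6×12 matrix over Z this has rank 5, with invariant factors (1,1,1,1,1).

The boundary map ∂_2: C_2 → C_1 maps a triangle to the signed sum of its edges. For instance
  ∂BEF = EF − BF + BE,
  ∂BDE = DE − BE + BD.
As a 12×8 matrix over Z this has rank 7, with invariant factors (1,1,1,1,1,1,1).

Computing H_k = (kernel of ∂_k) / (image of ∂_{k+1}):

  H_0: rank C_0 − rank ∂_1 = 6 − 5 = 1, and the invariant factors of ∂_1 are all 1, so H_0 = Z.
  H_1: rank ker ∂_1 − rank ∂_2 = (12 − 5) − 7 = 0, and the invariant factors of ∂_2 are all 1, so H_1 = 0.
  H_2: rank ker ∂_2 − rank ∂_3 = (8 − 7) − 0 = 1, and there is no ∂_3, so H_2 = Z.

As a check, the Euler characteristic is 6 − 12 + 8 = 2, which agrees with 1 − 0 + 1 = 2.

H_0 = Z,  H_1 = 0,  H_2 = Z.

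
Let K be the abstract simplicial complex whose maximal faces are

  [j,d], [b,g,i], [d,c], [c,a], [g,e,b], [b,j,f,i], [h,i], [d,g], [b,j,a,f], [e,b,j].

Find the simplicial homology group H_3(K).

We work with the vertex ordering a < b < c < d < e < f < g < h < i < j. The simplices of K, each written with vertices in increasing order, are:

  0-simplices (10): a, b, c, d, e, f, g, h, i, j
  1-simplices (19): ab, ac, af, aj, be, bf, bg, bi, bj, cd, dg, dj, eg, ej, fi, fj, gi, hi, ij
  2-simplices (10): abf, abj, afj, beg, bej, bfi, bfj, bgi, bij, fij
  3-simplices (2): abfj, bfij

Hence C_0 ≅ Z^10, C_1 ≅ Z^19, C_2 ≅ Z^10, C_3 ≅ Z^2.

∂_1: C_1 → C_0 sends each edge [p,q] (with p < q) to q − p.
The 10×19 boundary matrix has rank 9 and Smith normal form diag(1,1,1,1,1,1,1,1,1).

Boundary ∂_2: C_2 → C_1 acts by ∂[p,q,r] = [q,r] − [p,r] + [p,q]. For instance
  ∂afj = fj − aj + af,
  ∂bij = ij − bj + bi.
The resulting 19×10 matrix has rank 8, and its Smith normal form has invariant factors (1,1,1,1,1,1,1,1).

Boundary ∂_3: C_3 → C_2 sends each 3-simplex σ to the alternating sum Σ_i (−1)^i (σ with its i-th vertex removed). For instance
  ∂abfj = bfj − afj + abj − abf,
  ∂bfij = fij − bij + bfj − bfi.
The 10×2 boundary matrix has rank 2 and Smith normal form diag(1,1).

Reading off H_k = ker ∂_k / im ∂_{k+1}:

  H_3: rank ker ∂_3 − rank ∂_4 = (2 − 2) − 0 = 0, and there is no ∂_4, so H_3 = 0.

H_3 ≅ 0.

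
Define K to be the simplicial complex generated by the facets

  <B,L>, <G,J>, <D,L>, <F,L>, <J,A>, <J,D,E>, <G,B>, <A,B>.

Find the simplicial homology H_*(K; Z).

H_0 = Z,  H_1 = Z^2,  H_2 = 0.

Fix the vertex order A < B < D < E < F < G < J < L and write every simplex with vertices in increasing order. Then dim K = 2 and the simplices of K are:

  0-simplices (8): A, B, D, E, F, G, J, L
  1-simplices (10): AB, AJ, BG, BL, DE, DJ, DL, EJ, FL, GJ
  2-simplices (1): DEJ

giving chain groups C_0 ≅ Z^8, C_1 ≅ Z^10, C_2 ≅ Z^1.

∂_1: C_1 → C_0 maps an edge to its endpoints' difference, ∂[p,q] = q − p. For instance
  ∂EJ = J − E.
As a 8×10 matrix over Z this has rank 7, with invariant factors (1,1,1,1,1,1,1).

Boundary ∂_2: C_2 → C_1 acts by ∂[p,q,r] = [q,r] − [p,r] + [p,q]. For instance
  ∂DEJ = EJ − DJ + DE.
The resulting 10×1 matrix has rank 1, and its Smith normal form has invariant factors (1).

Reading off H_k = ker ∂_k / im ∂_{k+1}:

  H_0: rank C_0 − rank ∂_1 = 8 − 7 = 1, and the invariant factors of ∂_1 are all 1, so H_0 ≅ Z.
  H_1: rank ker ∂_1 − rank ∂_2 = (10 − 7) − 1 = 2, and the invariant factors of ∂_2 are all 1, so H_1 ≅ Z^2.
  H_2: rank ker ∂_2 − rank ∂_3 = (1 − 1) − 0 = 0, and there is no ∂_3, so H_2 ≅ 0.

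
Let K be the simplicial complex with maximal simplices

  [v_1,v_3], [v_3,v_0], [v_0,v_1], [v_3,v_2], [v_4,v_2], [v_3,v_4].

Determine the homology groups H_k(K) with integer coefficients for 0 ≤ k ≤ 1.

Order the vertices as v_0 < v_1 < v_2 < v_3 < v_4. Listing each simplex with vertices in this order, K has dimension 1 with simplices:

  0-simplices (5): [v_0], [v_1], [v_2], [v_3], [v_4]
  1-simplices (6): [v_0,v_1], [v_0,v_3], [v_1,v_3], [v_2,v_3], [v_2,v_4], [v_3,v_4]

so the chain groups are C_0 ≅ Z^5, C_1 ≅ Z^6.

Boundary ∂_1: C_1 → C_0 sends each edge [p,q] (with p < q) to q − p. For instance
  ∂[v_3,v_4] = [v_4] − [v_3].
As a 5×6 matrix over Z this has rank 4, with invariant factors (1,1,1,1).

From H_k ≅ ker(∂_k) / im(∂_{k+1}) we obtain:

  H_0: rank C_0 − rank ∂_1 = 5 − 4 = 1, and the invariant factors of ∂_1 are all 1, so H_0 = Z.
  H_1: rank ker ∂_1 − rank ∂_2 = (6 − 4) − 0 = 2, and there is no ∂_2, so H_1 = Z^2.

H_0 ≅ Z,  H_1 ≅ Z^2.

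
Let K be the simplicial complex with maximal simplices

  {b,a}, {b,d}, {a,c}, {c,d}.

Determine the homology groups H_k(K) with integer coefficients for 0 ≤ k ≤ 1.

H_0 = Z,  H_1 = Z.

K has 4 vertices, 4 edges.
rank ∂_0 = 0, rank ∂_1 = 3 ⇒ b_0 = 4 − 0 − 3 = 1; all invariant factors of ∂_1 are 1 so no torsion. So H_0 = Z.
rank ∂_1 = 3, rank ∂_2 = 0 ⇒ b_1 = 4 − 3 − 0 = 1. So H_1 = Z.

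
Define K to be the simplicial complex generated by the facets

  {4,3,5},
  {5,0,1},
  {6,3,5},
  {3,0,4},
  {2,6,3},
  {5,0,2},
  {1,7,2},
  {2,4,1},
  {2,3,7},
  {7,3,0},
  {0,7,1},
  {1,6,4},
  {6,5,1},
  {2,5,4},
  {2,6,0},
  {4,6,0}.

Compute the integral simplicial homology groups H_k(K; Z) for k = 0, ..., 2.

H_0 ≅ Z,  H_1 ≅ Z^2,  H_2 ≅ Z.

K has 8 vertices, 24 edges, 16 triangles.
rank ∂_0 = 0, rank ∂_1 = 7 ⇒ b_0 = 8 − 0 − 7 = 1; all invariant factors of ∂_1 are 1 so no torsion. So H_0 = Z.
rank ∂_1 = 7, rank ∂_2 = 15 ⇒ b_1 = 24 − 7 − 15 = 2; all invariant factors of ∂_2 are 1 so no torsion. So H_1 = Z^2.
rank ∂_2 = 15, rank ∂_3 = 0 ⇒ b_2 = 16 − 15 − 0 = 1. So H_2 = Z.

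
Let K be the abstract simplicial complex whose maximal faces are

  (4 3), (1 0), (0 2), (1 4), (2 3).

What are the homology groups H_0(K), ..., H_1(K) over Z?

H_0 = Z,  H_1 = Z.

Take the total order 0 < 1 < 2 < 3 < 4 on the vertex set. Then K (dimension 1) consists of the simplices:

  0-simplices (5): [0], [1], [2], [3], [4]
  1-simplices (5): [0,1], [0,2], [1,4], [2,3], [3,4]

giving chain groups C_0 ≅ Z^5, C_1 ≅ Z^5.

∂_1: C_1 → C_0 maps an edge to its endpoints' difference, ∂[p,q] = q − p.
The 5×5 boundary matrix has rank 4 and Smith normal form diag(1,1,1,1).

Computing H_k = (kernel of ∂_k) / (image of ∂_{k+1}):

  H_0: rank C_0 − rank ∂_1 = 5 − 4 = 1, and the invariant factors of ∂_1 are all 1, so H_0 ≅ Z.
  H_1: rank ker ∂_1 − rank ∂_2 = (5 − 4) − 0 = 1, and there is no ∂_2, so H_1 ≅ Z.

(K is a triangulation of the circle S^1.)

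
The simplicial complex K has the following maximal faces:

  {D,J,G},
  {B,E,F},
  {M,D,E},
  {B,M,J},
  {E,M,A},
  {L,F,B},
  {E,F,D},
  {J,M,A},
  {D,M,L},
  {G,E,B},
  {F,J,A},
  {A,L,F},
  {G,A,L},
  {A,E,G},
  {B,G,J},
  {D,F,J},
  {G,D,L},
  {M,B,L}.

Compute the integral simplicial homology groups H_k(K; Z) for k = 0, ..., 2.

H_0 = Z,  H_1 = Z^2,  H_2 = Z.

K has 9 vertices, 27 edges, 18 triangles.
rank ∂_0 = 0, rank ∂_1 = 8 ⇒ b_0 = 9 − 0 − 8 = 1; all invariant factors of ∂_1 are 1 so no torsion. So H_0 = Z.
rank ∂_1 = 8, rank ∂_2 = 17 ⇒ b_1 = 27 − 8 − 17 = 2; all invariant factors of ∂_2 are 1 so no torsion. So H_1 = Z^2.
rank ∂_2 = 17, rank ∂_3 = 0 ⇒ b_2 = 18 − 17 − 0 = 1. So H_2 = Z.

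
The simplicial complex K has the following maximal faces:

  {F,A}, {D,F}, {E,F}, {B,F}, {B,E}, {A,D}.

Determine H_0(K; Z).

H_0 ≅ Z.

K has 5 vertices, 6 edges.
rank ∂_0 = 0, rank ∂_1 = 4 ⇒ b_0 = 5 − 0 − 4 = 1; all invariant factors of ∂_1 are 1 so no torsion. So H_0 ≅ Z.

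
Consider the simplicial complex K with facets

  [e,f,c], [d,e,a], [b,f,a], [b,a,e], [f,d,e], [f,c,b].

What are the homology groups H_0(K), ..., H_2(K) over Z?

H_0 ≅ Z,  H_1 ≅ Z,  H_2 = 0.

We work with the vertex ordering a < b < c < d < e < f. The simplices of K, each written with vertices in increasing order, are:

  0-simplices (6): a, b, c, d, e, f
  1-simplices (12): ab, ad, ae, af, bc, be, bf, ce, cf, de, df, ef
  2-simplices (6): abe, abf, ade, bcf, cef, def

so the chain groups are C_0 ≅ Z^6, C_1 ≅ Z^12, C_2 ≅ Z^6.

Boundary ∂_1: C_1 → C_0 sends each edge [p,q] (with p < q) to q − p.
As a 6×12 matrix over Z this has rank 5, with invariant factors (1,1,1,1,1).

∂_2: C_2 → C_1 acts by ∂[p,q,r] = [q,r] − [p,r] + [p,q]. For instance
  ∂cef = ef − cf + ce,
  ∂ade = de − ae + ad.
The 12×6 boundary matrix has rank 6 and Smith normal form diag(1,1,1,1,1,1).

Reading off H_k = ker ∂_k / im ∂_{k+1}:

  H_0: rank C_0 − rank ∂_1 = 6 − 5 = 1, and the invariant factors of ∂_1 are all 1, so H_0 ≅ Z.
  H_1: rank ker ∂_1 − rank ∂_2 = (12 − 5) − 6 = 1, and the invariant factors of ∂_2 are all 1, so H_1 ≅ Z.
  H_2: rank ker ∂_2 − rank ∂_3 = (6 − 6) − 0 = 0, and there is no ∂_3, so H_2 ≅ 0.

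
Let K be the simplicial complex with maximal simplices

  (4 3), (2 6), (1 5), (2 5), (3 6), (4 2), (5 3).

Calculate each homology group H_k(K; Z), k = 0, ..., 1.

Order the vertices as 1 < 2 < 3 < 4 < 5 < 6. Listing each simplex with vertices in this order, K has dimension 1 with simplices:

  0-simplices (6): [1], [2], [3], [4], [5], [6]
  1-simplices (7): [1,5], [2,4], [2,5], [2,6], [3,4], [3,5], [3,6]

Hence C_0 ≅ Z^6, C_1 ≅ Z^7.

Boundary ∂_1: C_1 → C_0 maps an edge to its endpoints' difference, ∂[p,q] = q − p.
The 6×7 boundary matrix has rank 5 and Smith normal form diag(1,1,1,1,1).

From H_k ≅ ker(∂_k) / im(∂_{k+1}) we obtain:

  H_0: rank C_0 − rank ∂_1 = 6 − 5 = 1, and the invariant factors of ∂_1 are all 1, so H_0 = Z.
  H_1: rank ker ∂_1 − rank ∂_2 = (7 − 5) − 0 = 2, and there is no ∂_2, so H_1 = Z^2.

As a check, the Euler characteristic is 6 − 7 = -1, which agrees with 1 − 2 = -1.

H_0 = Z,  H_1 = Z^2.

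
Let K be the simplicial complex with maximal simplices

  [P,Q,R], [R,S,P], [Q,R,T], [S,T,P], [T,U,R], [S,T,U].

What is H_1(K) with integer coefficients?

We work with the vertex ordering P < Q < R < S < T < U. The simplices of K, each written with vertices in increasing order, are:

  0-simplices (6): P, Q, R, S, T, U
  1-simplices (12): PQ, PR, PS, PT, QR, QT, RS, RT, RU, ST, SU, TU
  2-simplices (6): PQR, PRS, PST, QRT, RTU, STU

Hence C_0 ≅ Z^6, C_1 ≅ Z^12, C_2 ≅ Z^6.

Boundary ∂_1: C_1 → C_0 is given by ∂[p,q] = [q] − [p].
As a 6×12 matrix over Z this has rank 5, with invariant factors (1,1,1,1,1).

∂_2: C_2 → C_1 acts by ∂[p,q,r] = [q,r] − [p,r] + [p,q]. For instance
  ∂PQR = QR − PR + PQ,
  ∂PRS = RS − PS + PR.
The 12×6 boundary matrix has rank 6 and Smith normal form diag(1,1,1,1,1,1).

From H_k ≅ ker(∂_k) / im(∂_{k+1}) we obtain:

  H_1: rank ker ∂_1 − rank ∂_2 = (12 − 5) − 6 = 1, and the invariant factors of ∂_2 are all 1, so H_1 = Z.

(K is a triangulation of the cylinder S^1 x I.)

H_1 = Z.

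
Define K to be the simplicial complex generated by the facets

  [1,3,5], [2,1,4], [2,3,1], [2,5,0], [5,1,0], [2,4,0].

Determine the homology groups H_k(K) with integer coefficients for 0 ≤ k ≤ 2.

Fix the vertex order 0 < 1 < 2 < 3 < 4 < 5 and write every simplex with vertices in increasing order. Then dim K = 2 and the simplices of K are:

  0-simplices (6): [0], [1], [2], [3], [4], [5]
  1-simplices (12): [0,1], [0,2], [0,4], [0,5], [1,2], [1,3], [1,4], [1,5], [2,3], [2,4], [2,5], [3,5]
  2-simplices (6): [0,1,5], [0,2,4], [0,2,5], [1,2,3], [1,2,4], [1,3,5]

Hence C_0 ≅ Z^6, C_1 ≅ Z^12, C_2 ≅ Z^6.

Boundary ∂_1: C_1 → C_0 is given by ∂[p,q] = [q] − [p]. For instance
  ∂[0,2] = [2] − [0].
This gives a 6×12 integer matrix of rank 5; reducing to Smith normal form yields diagonal entries (1,1,1,1,1).

∂_2: C_2 → C_1 acts by ∂[p,q,r] = [q,r] − [p,r] + [p,q]. For instance
  ∂[0,2,4] = [2,4] − [0,4] + [0,2],
  ∂[0,2,5] = [2,5] − [0,5] + [0,2].
As a 12×6 matrix over Z this has rank 6, with invariant factors (1,1,1,1,1,1).

Now H_k = ker ∂_k / im ∂_{k+1}, so:

  H_0: rank C_0 − rank ∂_1 = 6 − 5 = 1, and the invariant factors of ∂_1 are all 1, so H_0 ≅ Z.
  H_1: rank ker ∂_1 − rank ∂_2 = (12 − 5) − 6 = 1, and the invariant factors of ∂_2 are all 1, so H_1 ≅ Z.
  H_2: rank ker ∂_2 − rank ∂_3 = (6 − 6) − 0 = 0, and there is no ∂_3, so H_2 ≅ 0.

As a check, the Euler characteristic is 6 − 12 + 6 = 0, which agrees with 1 − 1 + 0 = 0.

H_0 ≅ Z,  H_1 ≅ Z,  H_2 = 0.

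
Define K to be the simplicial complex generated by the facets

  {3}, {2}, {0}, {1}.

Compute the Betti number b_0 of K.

b_0 = 4.

Order the vertices as 0 < 1 < 2 < 3. Listing each simplex with vertices in this order, K has dimension 0 with simplices:

  0-simplices (4): [0], [1], [2], [3]

so the chain groups are C_0 ≅ Z^4.

Reading off H_k = ker ∂_k / im ∂_{k+1}:

  H_0: rank C_0 − rank ∂_1 = 4 − 0 = 4, and there is no ∂_1, so H_0 = Z^4.

(K is a triangulation of a set of 4 points.)

Hence the Betti numbers are b_0 = 4.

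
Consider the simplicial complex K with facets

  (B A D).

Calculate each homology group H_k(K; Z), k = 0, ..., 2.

H_0 ≅ Z,  H_1 = 0,  H_2 = 0.

K has 3 vertices, 3 edges, 1 triangle.
rank ∂_0 = 0, rank ∂_1 = 2 ⇒ b_0 = 3 − 0 − 2 = 1; all invariant factors of ∂_1 are 1 so no torsion. So H_0 = Z.
rank ∂_1 = 2, rank ∂_2 = 1 ⇒ b_1 = 3 − 2 − 1 = 0; all invariant factors of ∂_2 are 1 so no torsion. So H_1 = 0.
rank ∂_2 = 1, rank ∂_3 = 0 ⇒ b_2 = 1 − 1 − 0 = 0. So H_2 = 0.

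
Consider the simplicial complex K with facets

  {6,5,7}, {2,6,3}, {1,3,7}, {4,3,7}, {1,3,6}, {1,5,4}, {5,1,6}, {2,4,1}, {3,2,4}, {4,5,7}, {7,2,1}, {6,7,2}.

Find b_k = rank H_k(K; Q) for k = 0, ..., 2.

Fix the vertex order 1 < 2 < 3 < 4 < 5 < 6 < 7 and write every simplex with vertices in increasing order. Then dim K = 2 and the simplices of K are:

  0-simplices (7): [1], [2], [3], [4], [5], [6], [7]
  1-simplices (18): [1,2], [1,3], [1,4], [1,5], [1,6], [1,7], [2,3], [2,4], [2,6], [2,7], [3,4], [3,6], [3,7], [4,5], [4,7], [5,6], [5,7], [6,7]
  2-simplices (12): [1,2,4], [1,2,7], [1,3,6], [1,3,7], [1,4,5], [1,5,6], [2,3,4], [2,3,6], [2,6,7], [3,4,7], [4,5,7], [5,6,7]

so the chain groups are C_0 ≅ Z^7, C_1 ≅ Z^18, C_2 ≅ Z^12.

The boundary map ∂_1: C_1 → C_0 is given by ∂[p,q] = [q] − [p].
As a 7×18 matrix over Z this has rank 6, with invariant factors (1,1,1,1,1,1).

∂_2: C_2 → C_1 sends each 2-simplex [p,q,r] to [q,r] − [p,r] + [p,q]. For instance
  ∂[2,3,6] = [3,6] − [2,6] + [2,3],
  ∂[3,4,7] = [4,7] − [3,7] + [3,4].
The resulting 18×12 matrix has rank 12, and its Smith normal form has invariant factors (1,1,1,1,1,1,1,1,1,1,1,2).

Computing H_k = (kernel of ∂_k) / (image of ∂_{k+1}):

  H_0: rank C_0 − rank ∂_1 = 7 − 6 = 1, and the invariant factors of ∂_1 are all 1, so H_0 ≅ Z.
  H_1: rank ker ∂_1 − rank ∂_2 = (18 − 6) − 12 = 0, and ∂_2 has invariant factor 2 > 1, so H_1 ≅ Z_2.
  H_2: rank ker ∂_2 − rank ∂_3 = (12 − 12) − 0 = 0, and there is no ∂_3, so H_2 ≅ 0.

(K is a triangulation of the real projective plane RP^2.)

Hence the Betti numbers are b_0 = 1, b_1 = 0, b_2 = 0.

b_0 = 1, b_1 = 0, b_2 = 0.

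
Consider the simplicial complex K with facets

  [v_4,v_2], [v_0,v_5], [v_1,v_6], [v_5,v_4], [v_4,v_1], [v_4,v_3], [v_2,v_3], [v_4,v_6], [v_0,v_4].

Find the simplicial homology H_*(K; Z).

H_0 ≅ Z,  H_1 ≅ Z^3.

We work with the vertex ordering v_0 < v_1 < v_2 < v_3 < v_4 < v_5 < v_6. The simplices of K, each written with vertices in increasing order, are:

  0-simplices (7): [v_0], [v_1], [v_2], [v_3], [v_4], [v_5], [v_6]
  1-simplices (9): [v_0,v_4], [v_0,v_5], [v_1,v_4], [v_1,v_6], [v_2,v_3], [v_2,v_4], [v_3,v_4], [v_4,v_5], [v_4,v_6]

giving chain groups C_0 ≅ Z^7, C_1 ≅ Z^9.

The boundary map ∂_1: C_1 → C_0 sends each edge [p,q] (with p < q) to q − p.
The 7×9 boundary matrix has rank 6 and Smith normal form diag(1,1,1,1,1,1).

Now H_k = ker ∂_k / im ∂_{k+1}, so:

  H_0: rank C_0 − rank ∂_1 = 7 − 6 = 1, and the invariant factors of ∂_1 are all 1, so H_0 = Z.
  H_1: rank ker ∂_1 − rank ∂_2 = (9 − 6) − 0 = 3, and there is no ∂_2, so H_1 = Z^3.

As a check, the Euler characteristic is 7 − 9 = -2, which agrees with 1 − 3 = -2.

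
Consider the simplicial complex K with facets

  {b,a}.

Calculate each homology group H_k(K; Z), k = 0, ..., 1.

H_0 ≅ Z,  H_1 = 0.

We work with the vertex ordering a < b. The simplices of K, each written with vertices in increasing order, are:

  0-simplices (2): a, b
  1-simplices (1): ab

Hence C_0 ≅ Z^2, C_1 ≅ Z^1.

∂_1: C_1 → C_0 is given by ∂[p,q] = [q] − [p]. For instance
  ∂ab = b − a.
As a 2×1 matrix over Z this has rank 1, with invariant factors (1).

Reading off H_k = ker ∂_k / im ∂_{k+1}:

  H_0: rank C_0 − rank ∂_1 = 2 − 1 = 1, and the invariant factors of ∂_1 are all 1, so H_0 ≅ Z.
  H_1: rank ker ∂_1 − rank ∂_2 = (1 − 1) − 0 = 0, and there is no ∂_2, so H_1 ≅ 0.

As a check, the Euler characteristic is 2 − 1 = 1, which agrees with 1 − 0 = 1.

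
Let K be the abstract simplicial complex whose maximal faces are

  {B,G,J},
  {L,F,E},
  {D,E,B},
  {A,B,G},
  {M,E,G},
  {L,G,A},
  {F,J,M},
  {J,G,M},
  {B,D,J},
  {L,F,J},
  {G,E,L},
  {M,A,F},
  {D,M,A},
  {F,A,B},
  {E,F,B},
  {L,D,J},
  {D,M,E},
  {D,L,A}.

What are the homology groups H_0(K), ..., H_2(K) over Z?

H_0 = Z,  H_1 = Z^2,  H_2 = Z.

We work with the vertex ordering A < B < D < E < F < G < J < L < M. The simplices of K, each written with vertices in increasing order, are:

  0-simplices (9): A, B, D, E, F, G, J, L, M
  1-simplices (27): AB, AD, AF, AG, AL, AM, BD, BE, BF, BG, BJ, DE, DJ, DL, DM, EF, EG, EL, EM, FJ, FL, FM, GJ, GL, GM, JL, JM
  2-simplices (18): ABF, ABG, ADL, ADM, AFM, AGL, BDE, BDJ, BEF, BGJ, DEM, DJL, EFL, EGL, EGM, FJL, FJM, GJM

so the chain groups are C_0 ≅ Z^9, C_1 ≅ Z^27, C_2 ≅ Z^18.

The boundary map ∂_1: C_1 → C_0 maps an edge to its endpoints' difference, ∂[p,q] = q − p.
As a 9×27 matrix over Z this has rank 8, with invariant factors (1,1,1,1,1,1,1,1).

The boundary map ∂_2: C_2 → C_1 acts by ∂[p,q,r] = [q,r] − [p,r] + [p,q]. For instance
  ∂BEF = EF − BF + BE,
  ∂ABG = BG − AG + AB.
This gives a 27×18 integer matrix of rank 17; reducing to Smith normal form yields diagonal entries (1,1,1,1,1,1,1,1,1,1,1,1,1,1,1,1,1).

Computing H_k = (kernel of ∂_k) / (image of ∂_{k+1}):

  H_0: rank C_0 − rank ∂_1 = 9 − 8 = 1, and the invariant factors of ∂_1 are all 1, so H_0 = Z.
  H_1: rank ker ∂_1 − rank ∂_2 = (27 − 8) − 17 = 2, and the invariant factors of ∂_2 are all 1, so H_1 = Z^2.
  H_2: rank ker ∂_2 − rank ∂_3 = (18 − 17) − 0 = 1, and there is no ∂_3, so H_2 = Z.

As a check, the Euler characteristic is 9 − 27 + 18 = 0, which agrees with 1 − 2 + 1 = 0.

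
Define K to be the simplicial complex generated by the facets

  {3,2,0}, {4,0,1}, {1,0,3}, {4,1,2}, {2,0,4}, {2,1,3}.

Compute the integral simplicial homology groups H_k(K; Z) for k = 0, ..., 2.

We work with the vertex ordering 0 < 1 < 2 < 3 < 4. The simplices of K, each written with vertices in increasing order, are:

  0-simplices (5): [0], [1], [2], [3], [4]
  1-simplices (9): [0,1], [0,2], [0,3], [0,4], [1,2], [1,3], [1,4], [2,3], [2,4]
  2-simplices (6): [0,1,3], [0,1,4], [0,2,3], [0,2,4], [1,2,3], [1,2,4]

so the chain groups are C_0 ≅ Z^5, C_1 ≅ Z^9, C_2 ≅ Z^6.

∂_1: C_1 → C_0 maps an edge to its endpoints' difference, ∂[p,q] = q − p. For instance
  ∂[0,2] = [2] − [0].
As a 5×9 matrix over Z this has rank 4, with invariant factors (1,1,1,1).

Boundary ∂_2: C_2 → C_1 acts by ∂[p,q,r] = [q,r] − [p,r] + [p,q]. For instance
  ∂[1,2,4] = [2,4] − [1,4] + [1,2],
  ∂[0,1,4] = [1,4] − [0,4] + [0,1].
The resulting 9×6 matrix has rank 5, and its Smith normal form has invariant factors (1,1,1,1,1).

Computing H_k = (kernel of ∂_k) / (image of ∂_{k+1}):

  H_0: rank C_0 − rank ∂_1 = 5 − 4 = 1, and the invariant factors of ∂_1 are all 1, so H_0 ≅ Z.
  H_1: rank ker ∂_1 − rank ∂_2 = (9 − 4) − 5 = 0, and the invariant factors of ∂_2 are all 1, so H_1 ≅ 0.
  H_2: rank ker ∂_2 − rank ∂_3 = (6 − 5) − 0 = 1, and there is no ∂_3, so H_2 ≅ Z.

H_0 ≅ Z,  H_1 = 0,  H_2 ≅ Z.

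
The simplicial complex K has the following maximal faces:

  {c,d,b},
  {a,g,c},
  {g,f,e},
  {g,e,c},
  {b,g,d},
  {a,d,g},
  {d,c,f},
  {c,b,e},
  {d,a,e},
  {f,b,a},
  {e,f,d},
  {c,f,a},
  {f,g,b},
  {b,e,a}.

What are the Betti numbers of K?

b_0 = 1, b_1 = 2, b_2 = 1.

K has 7 vertices, 21 edges, 14 triangles.
rank ∂_0 = 0, rank ∂_1 = 6 ⇒ b_0 = 7 − 0 − 6 = 1; all invariant factors of ∂_1 are 1 so no torsion. So H_0 ≅ Z.
rank ∂_1 = 6, rank ∂_2 = 13 ⇒ b_1 = 21 − 6 − 13 = 2; all invariant factors of ∂_2 are 1 so no torsion. So H_1 ≅ Z^2.
rank ∂_2 = 13, rank ∂_3 = 0 ⇒ b_2 = 14 − 13 − 0 = 1. So H_2 ≅ Z.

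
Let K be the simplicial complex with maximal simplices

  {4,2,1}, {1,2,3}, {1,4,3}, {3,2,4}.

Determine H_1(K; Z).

H_1 ≅ 0.

K has 4 vertices, 6 edges, 4 triangles.
rank ∂_1 = 3, rank ∂_2 = 3 ⇒ b_1 = 6 − 3 − 3 = 0; all invariant factors of ∂_2 are 1 so no torsion. So H_1 ≅ 0.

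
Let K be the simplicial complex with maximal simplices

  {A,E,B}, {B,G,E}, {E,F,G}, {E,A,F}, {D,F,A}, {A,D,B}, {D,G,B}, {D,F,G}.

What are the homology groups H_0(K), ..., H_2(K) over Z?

We work with the vertex ordering A < B < D < E < F < G. The simplices of K, each written with vertices in increasing order, are:

  0-simplices (6): A, B, D, E, F, G
  1-simplices (12): AB, AD, AE, AF, BD, BE, BG, DF, DG, EF, EG, FG
  2-simplices (8): ABD, ABE, ADF, AEF, BDG, BEG, DFG, EFG

so the chain groups are C_0 ≅ Z^6, C_1 ≅ Z^12, C_2 ≅ Z^8.

Boundary ∂_1: C_1 → C_0 sends each edge [p,q] (with p < q) to q − p. For instance
  ∂BG = G − B.
This gives a 6×12 integer matrix of rank 5; reducing to Smith normal form yields diagonal entries (1,1,1,1,1).

∂_2: C_2 → C_1 acts by ∂[p,q,r] = [q,r] − [p,r] + [p,q]. For instance
  ∂ABE = BE − AE + AB,
  ∂EFG = FG − EG + EF.
As a 12×8 matrix over Z this has rank 7, with invariant factors (1,1,1,1,1,1,1).

Computing H_k = (kernel of ∂_k) / (image of ∂_{k+1}):

  H_0: rank C_0 − rank ∂_1 = 6 − 5 = 1, and the invariant factors of ∂_1 are all 1, so H_0 = Z.
  H_1: rank ker ∂_1 − rank ∂_2 = (12 − 5) − 7 = 0, and the invariant factors of ∂_2 are all 1, so H_1 = 0.
  H_2: rank ker ∂_2 − rank ∂_3 = (8 − 7) − 0 = 1, and there is no ∂_3, so H_2 = Z.

As a check, the Euler characteristic is 6 − 12 + 8 = 2, which agrees with 1 − 0 + 1 = 2.

H_0 = Z,  H_1 = 0,  H_2 = Z.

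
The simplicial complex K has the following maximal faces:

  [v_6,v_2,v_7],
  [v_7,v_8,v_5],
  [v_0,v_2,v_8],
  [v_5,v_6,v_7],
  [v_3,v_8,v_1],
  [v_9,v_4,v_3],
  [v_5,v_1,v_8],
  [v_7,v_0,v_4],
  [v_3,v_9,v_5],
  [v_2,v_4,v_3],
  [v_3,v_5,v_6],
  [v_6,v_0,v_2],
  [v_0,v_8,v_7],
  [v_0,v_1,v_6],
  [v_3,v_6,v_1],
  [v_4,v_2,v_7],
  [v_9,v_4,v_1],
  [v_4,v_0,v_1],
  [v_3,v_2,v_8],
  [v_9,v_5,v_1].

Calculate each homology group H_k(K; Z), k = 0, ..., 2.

We work with the vertex ordering v_0 < v_1 < v_2 < v_3 < v_4 < v_5 < v_6 < v_7 < v_8 < v_9. The simplices of K, each written with vertices in increasing order, are:

  0-simplices (10): [v_0], [v_1], [v_2], [v_3], [v_4], [v_5], [v_6], [v_7], [v_8], [v_9]
  1-simplices (30): (30 of them)
  2-simplices (20): (20 of them)

Hence C_0 ≅ Z^10, C_1 ≅ Z^30, C_2 ≅ Z^20.

The boundary map ∂_1: C_1 → C_0 is given by ∂[p,q] = [q] − [p]. For instance
  ∂[v_3,v_5] = [v_5] − [v_3].
As a 10×30 matrix over Z this has rank 9, with invariant factors (1,1,1,1,1,1,1,1,1).

The boundary map ∂_2: C_2 → C_1 sends each 2-simplex [p,q,r] to [q,r] − [p,r] + [p,q]. For instance
  ∂[v_1,v_4,v_9] = [v_4,v_9] − [v_1,v_9] + [v_1,v_4],
  ∂[v_5,v_6,v_7] = [v_6,v_7] − [v_5,v_7] + [v_5,v_6].
This gives a 30×20 integer matrix of rank 20; reducing to Smith normal form yields diagonal entries (1,1,1,1,1,1,1,1,1,1,1,1,1,1,1,1,1,1,1,2).

Now H_k = ker ∂_k / im ∂_{k+1}, so:

  H_0: rank C_0 − rank ∂_1 = 10 − 9 = 1, and the invariant factors of ∂_1 are all 1, so H_0 = Z.
  H_1: rank ker ∂_1 − rank ∂_2 = (30 − 9) − 20 = 1, and ∂_2 has invariant factor 2 > 1, so H_1 = Z ⊕ Z/2Z.
  H_2: rank ker ∂_2 − rank ∂_3 = (20 − 20) − 0 = 0, and there is no ∂_3, so H_2 = 0.

(K is a triangulation of the Klein bottle.)

H_0 ≅ Z,  H_1 ≅ Z ⊕ Z/2Z,  H_2 = 0.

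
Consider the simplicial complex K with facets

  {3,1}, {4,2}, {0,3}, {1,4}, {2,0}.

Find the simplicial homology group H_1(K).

Fix the vertex order 0 < 1 < 2 < 3 < 4 and write every simplex with vertices in increasing order. Then dim K = 1 and the simplices of K are:

  0-simplices (5): [0], [1], [2], [3], [4]
  1-simplices (5): [0,2], [0,3], [1,3], [1,4], [2,4]

so the chain groups are C_0 ≅ Z^5, C_1 ≅ Z^5.

Boundary ∂_1: C_1 → C_0 maps an edge to its endpoints' difference, ∂[p,q] = q − p. For instance
  ∂[1,4] = [4] − [1].
The resulting 5×5 matrix has rank 4, and its Smith normal form has invariant factors (1,1,1,1).

Reading off H_k = ker ∂_k / im ∂_{k+1}:

  H_1: rank ker ∂_1 − rank ∂_2 = (5 − 4) − 0 = 1, and there is no ∂_2, so H_1 ≅ Z.

(K is a triangulation of the circle S^1.)

H_1 ≅ Z.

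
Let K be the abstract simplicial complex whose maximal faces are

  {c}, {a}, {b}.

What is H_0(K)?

Fix the vertex order a < b < c and write every simplex with vertices in increasing order. Then dim K = 0 and the simplices of K are:

  0-simplices (3): a, b, c

Hence C_0 ≅ Z^3.

Computing H_k = (kernel of ∂_k) / (image of ∂_{k+1}):

  H_0: rank C_0 − rank ∂_1 = 3 − 0 = 3, and there is no ∂_1, so H_0 ≅ Z^3.

H_0 ≅ Z^3.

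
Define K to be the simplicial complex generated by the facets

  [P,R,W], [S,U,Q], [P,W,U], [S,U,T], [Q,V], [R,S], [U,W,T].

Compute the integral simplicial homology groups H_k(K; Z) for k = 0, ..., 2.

We work with the vertex ordering P < Q < R < S < T < U < V < W. The simplices of K, each written with vertices in increasing order, are:

  0-simplices (8): P, Q, R, S, T, U, V, W
  1-simplices (13): PR, PU, PW, QS, QU, QV, RS, RW, ST, SU, TU, TW, UW
  2-simplices (5): PRW, PUW, QSU, STU, TUW

so the chain groups are C_0 ≅ Z^8, C_1 ≅ Z^13, C_2 ≅ Z^5.

∂_1: C_1 → C_0 maps an edge to its endpoints' difference, ∂[p,q] = q − p. For instance
  ∂ST = T − S.
As a 8×13 matrix over Z this has rank 7, with invariant factors (1,1,1,1,1,1,1).

The boundary map ∂_2: C_2 → C_1 acts by ∂[p,q,r] = [q,r] − [p,r] + [p,q]. For instance
  ∂PRW = RW − PW + PR,
  ∂QSU = SU − QU + QS.
The 13×5 boundary matrix has rank 5 and Smith normal form diag(1,1,1,1,1).

Now H_k = ker ∂_k / im ∂_{k+1}, so:

  H_0: rank C_0 − rank ∂_1 = 8 − 7 = 1, and the invariant factors of ∂_1 are all 1, so H_0 = Z.
  H_1: rank ker ∂_1 − rank ∂_2 = (13 − 7) − 5 = 1, and the invariant factors of ∂_2 are all 1, so H_1 = Z.
  H_2: rank ker ∂_2 − rank ∂_3 = (5 − 5) − 0 = 0, and there is no ∂_3, so H_2 = 0.

H_0 = Z,  H_1 = Z,  H_2 = 0.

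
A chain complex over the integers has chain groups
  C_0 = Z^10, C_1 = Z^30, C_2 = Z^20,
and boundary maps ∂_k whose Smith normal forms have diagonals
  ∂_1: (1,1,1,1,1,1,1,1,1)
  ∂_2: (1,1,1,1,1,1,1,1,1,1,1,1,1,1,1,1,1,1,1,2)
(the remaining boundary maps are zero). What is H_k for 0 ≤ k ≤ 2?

H_0: b_0 = 10 − 0 − 9 = 1; torsion from ∂_1 factors > 1: none. So H_0 ≅ Z.
H_1: b_1 = 30 − 9 − 20 = 1; torsion from ∂_2 factors > 1: [2]. So H_1 ≅ Z ⊕ Z/2.
H_2: b_2 = 20 − 20 − 0 = 0; torsion from ∂_3 factors > 1: none. So H_2 ≅ 0.

H_0 ≅ Z,  H_1 ≅ Z ⊕ Z/2,  H_2 = 0.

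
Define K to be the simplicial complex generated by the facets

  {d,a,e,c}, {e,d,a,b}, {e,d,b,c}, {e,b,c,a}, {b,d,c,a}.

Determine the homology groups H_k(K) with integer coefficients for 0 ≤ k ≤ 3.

Fix the vertex order a < b < c < d < e and write every simplex with vertices in increasing order. Then dim K = 3 and the simplices of K are:

  0-simplices (5): a, b, c, d, e
  1-simplices (10): ab, ac, ad, ae, bc, bd, be, cd, ce, de
  2-simplices (10): abc, abd, abe, acd, ace, ade, bcd, bce, bde, cde
  3-simplices (5): abcd, abce, abde, acde, bcde

giving chain groups C_0 ≅ Z^5, C_1 ≅ Z^10, C_2 ≅ Z^10, C_3 ≅ Z^5.

The boundary map ∂_1: C_1 → C_0 sends each edge [p,q] (with p < q) to q − p. For instance
  ∂ce = e − c.
As a 5×10 matrix over Z this has rank 4, with invariant factors (1,1,1,1).

∂_2: C_2 → C_1 acts by ∂[p,q,r] = [q,r] − [p,r] + [p,q]. For instance
  ∂ade = de − ae + ad,
  ∂bde = de − be + bd.
As a 10×10 matrix over Z this has rank 6, with invariant factors (1,1,1,1,1,1).

Boundary ∂_3: C_3 → C_2 sends each 3-simplex σ to the alternating sum Σ_i (−1)^i (σ with its i-th vertex removed). For instance
  ∂acde = cde − ade + ace − acd,
  ∂abde = bde − ade + abe − abd.
As a 10×5 matrix over Z this has rank 4, with invariant factors (1,1,1,1).

Reading off H_k = ker ∂_k / im ∂_{k+1}:

  H_0: rank C_0 − rank ∂_1 = 5 − 4 = 1, and the invariant factors of ∂_1 are all 1, so H_0 = Z.
  H_1: rank ker ∂_1 − rank ∂_2 = (10 − 4) − 6 = 0, and the invariant factors of ∂_2 are all 1, so H_1 = 0.
  H_2: rank ker ∂_2 − rank ∂_3 = (10 − 6) − 4 = 0, and the invariant factors of ∂_3 are all 1, so H_2 = 0.
  H_3: rank ker ∂_3 − rank ∂_4 = (5 − 4) − 0 = 1, and there is no ∂_4, so H_3 = Z.

H_0 = Z,  H_1 = 0,  H_2 = 0,  H_3 = Z.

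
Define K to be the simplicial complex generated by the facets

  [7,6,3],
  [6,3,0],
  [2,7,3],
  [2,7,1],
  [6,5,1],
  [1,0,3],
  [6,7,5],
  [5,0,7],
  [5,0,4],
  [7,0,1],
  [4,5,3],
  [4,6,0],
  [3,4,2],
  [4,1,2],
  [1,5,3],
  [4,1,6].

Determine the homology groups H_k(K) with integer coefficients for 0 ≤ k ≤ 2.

We work with the vertex ordering 0 < 1 < 2 < 3 < 4 < 5 < 6 < 7. The simplices of K, each written with vertices in increasing order, are:

  0-simplices (8): [0], [1], [2], [3], [4], [5], [6], [7]
  1-simplices (24): (24 of them)
  2-simplices (16): [0,1,3], [0,1,7], [0,3,6], [0,4,5], [0,4,6], [0,5,7], [1,2,4], [1,2,7], [1,3,5], [1,4,6], [1,5,6], [2,3,4], [2,3,7], [3,4,5], [3,6,7], [5,6,7]

giving chain groups C_0 ≅ Z^8, C_1 ≅ Z^24, C_2 ≅ Z^16.

Boundary ∂_1: C_1 → C_0 is given by ∂[p,q] = [q] − [p]. For instance
  ∂[0,4] = [4] − [0].
As a 8×24 matrix over Z this has rank 7, with invariant factors (1,1,1,1,1,1,1).

The boundary map ∂_2: C_2 → C_1 maps a triangle to the signed sum of its edges. For instance
  ∂[0,1,7] = [1,7] − [0,7] + [0,1],
  ∂[5,6,7] = [6,7] − [5,7] + [5,6].
The 24×16 boundary matrix has rank 15 and Smith normal form diag(1,1,1,1,1,1,1,1,1,1,1,1,1,1,1).

From H_k ≅ ker(∂_k) / im(∂_{k+1}) we obtain:

  H_0: rank C_0 − rank ∂_1 = 8 − 7 = 1, and the invariant factors of ∂_1 are all 1, so H_0 = Z.
  H_1: rank ker ∂_1 − rank ∂_2 = (24 − 7) − 15 = 2, and the invariant factors of ∂_2 are all 1, so H_1 = Z^2.
  H_2: rank ker ∂_2 − rank ∂_3 = (16 − 15) − 0 = 1, and there is no ∂_3, so H_2 = Z.

As a check, the Euler characteristic is 8 − 24 + 16 = 0, which agrees with 1 − 2 + 1 = 0.

H_0 ≅ Z,  H_1 ≅ Z^2,  H_2 ≅ Z.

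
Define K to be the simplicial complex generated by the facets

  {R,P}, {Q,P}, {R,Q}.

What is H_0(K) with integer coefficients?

K has 3 vertices, 3 edges.
rank ∂_0 = 0, rank ∂_1 = 2 ⇒ b_0 = 3 − 0 − 2 = 1; all invariant factors of ∂_1 are 1 so no torsion. So H_0 = Z.

H_0 ≅ Z.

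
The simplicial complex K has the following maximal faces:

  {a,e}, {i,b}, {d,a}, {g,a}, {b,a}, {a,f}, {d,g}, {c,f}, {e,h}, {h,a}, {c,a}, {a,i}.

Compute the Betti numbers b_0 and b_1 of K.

Order the vertices as a < b < c < d < e < f < g < h < i. Listing each simplex with vertices in this order, K has dimension 1 with simplices:

  0-simplices (9): a, b, c, d, e, f, g, h, i
  1-simplices (12): ab, ac, ad, ae, af, ag, ah, ai, bi, cf, dg, eh

Hence C_0 ≅ Z^9, C_1 ≅ Z^12.

∂_1: C_1 → C_0 sends each edge [p,q] (with p < q) to q − p. For instance
  ∂ag = g − a.
The 9×12 boundary matrix has rank 8 and Smith normal form diag(1,1,1,1,1,1,1,1).

From H_k ≅ ker(∂_k) / im(∂_{k+1}) we obtain:

  H_0: rank C_0 − rank ∂_1 = 9 − 8 = 1, and the invariant factors of ∂_1 are all 1, so H_0 ≅ Z.
  H_1: rank ker ∂_1 − rank ∂_2 = (12 − 8) − 0 = 4, and there is no ∂_2, so H_1 ≅ Z^4.

Hence the Betti numbers are b_0 = 1, b_1 = 4.

b_0 = 1, b_1 = 4.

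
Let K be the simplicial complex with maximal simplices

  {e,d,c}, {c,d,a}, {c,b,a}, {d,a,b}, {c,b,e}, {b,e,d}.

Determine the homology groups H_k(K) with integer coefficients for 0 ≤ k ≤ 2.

K has 5 vertices, 9 edges, 6 triangles.
rank ∂_0 = 0, rank ∂_1 = 4 ⇒ b_0 = 5 − 0 − 4 = 1; all invariant factors of ∂_1 are 1 so no torsion. So H_0 = Z.
rank ∂_1 = 4, rank ∂_2 = 5 ⇒ b_1 = 9 − 4 − 5 = 0; all invariant factors of ∂_2 are 1 so no torsion. So H_1 = 0.
rank ∂_2 = 5, rank ∂_3 = 0 ⇒ b_2 = 6 − 5 − 0 = 1. So H_2 = Z.

H_0 ≅ Z,  H_1 = 0,  H_2 ≅ Z.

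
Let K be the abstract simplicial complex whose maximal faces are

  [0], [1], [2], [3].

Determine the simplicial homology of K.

H_0 ≅ Z^4.

We work with the vertex ordering 0 < 1 < 2 < 3. The simplices of K, each written with vertices in increasing order, are:

  0-simplices (4): [0], [1], [2], [3]

Hence C_0 ≅ Z^4.

Reading off H_k = ker ∂_k / im ∂_{k+1}:

  H_0: rank C_0 − rank ∂_1 = 4 − 0 = 4, and there is no ∂_1, so H_0 = Z^4.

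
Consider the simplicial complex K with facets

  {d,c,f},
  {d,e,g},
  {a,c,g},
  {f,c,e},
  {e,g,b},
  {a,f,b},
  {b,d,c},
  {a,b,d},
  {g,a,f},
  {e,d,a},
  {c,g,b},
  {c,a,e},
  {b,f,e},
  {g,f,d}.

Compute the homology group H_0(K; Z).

H_0 ≅ Z.

Take the total order a < b < c < d < e < f < g on the vertex set. Then K (dimension 2) consists of the simplices:

  0-simplices (7): a, b, c, d, e, f, g
  1-simplices (21): ab, ac, ad, ae, af, ag, bc, bd, be, bf, bg, cd, ce, cf, cg, de, df, dg, ef, eg, fg
  2-simplices (14): abd, abf, ace, acg, ade, afg, bcd, bcg, bef, beg, cdf, cef, deg, dfg

so the chain groups are C_0 ≅ Z^7, C_1 ≅ Z^21, C_2 ≅ Z^14.

∂_1: C_1 → C_0 maps an edge to its endpoints' difference, ∂[p,q] = q − p.
The resulting 7×21 matrix has rank 6, and its Smith normal form has invariant factors (1,1,1,1,1,1).

Boundary ∂_2: C_2 → C_1 sends each 2-simplex [p,q,r] to [q,r] − [p,r] + [p,q]. For instance
  ∂bcg = cg − bg + bc,
  ∂abf = bf − af + ab.
This gives a 21×14 integer matrix of rank 13; reducing to Smith normal form yields diagonal entries (1,1,1,1,1,1,1,1,1,1,1,1,1).

Computing H_k = (kernel of ∂_k) / (image of ∂_{k+1}):

  H_0: rank C_0 − rank ∂_1 = 7 − 6 = 1, and the invariant factors of ∂_1 are all 1, so H_0 ≅ Z.

(K is a triangulation of the torus T^2.)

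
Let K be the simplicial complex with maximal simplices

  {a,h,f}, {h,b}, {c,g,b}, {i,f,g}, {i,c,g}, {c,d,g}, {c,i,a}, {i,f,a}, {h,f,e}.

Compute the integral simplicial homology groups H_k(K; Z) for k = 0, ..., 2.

H_0 ≅ Z,  H_1 ≅ Z,  H_2 = 0.

Fix the vertex order a < b < c < d < e < f < g < h < i and write every simplex with vertices in increasing order. Then dim K = 2 and the simplices of K are:

  0-simplices (9): a, b, c, d, e, f, g, h, i
  1-simplices (17): ac, af, ah, ai, bc, bg, bh, cd, cg, ci, dg, ef, eh, fg, fh, fi, gi
  2-simplices (8): aci, afh, afi, bcg, cdg, cgi, efh, fgi

so the chain groups are C_0 ≅ Z^9, C_1 ≅ Z^17, C_2 ≅ Z^8.

∂_1: C_1 → C_0 is given by ∂[p,q] = [q] − [p].
This gives a 9×17 integer matrix of rank 8; reducing to Smith normal form yields diagonal entries (1,1,1,1,1,1,1,1).

∂_2: C_2 → C_1 maps a triangle to the signed sum of its edges. For instance
  ∂afh = fh − ah + af,
  ∂efh = fh − eh + ef.
As a 17×8 matrix over Z this has rank 8, with invariant factors (1,1,1,1,1,1,1,1).

Reading off H_k = ker ∂_k / im ∂_{k+1}:

  H_0: rank C_0 − rank ∂_1 = 9 − 8 = 1, and the invariant factors of ∂_1 are all 1, so H_0 ≅ Z.
  H_1: rank ker ∂_1 − rank ∂_2 = (17 − 8) − 8 = 1, and the invariant factors of ∂_2 are all 1, so H_1 ≅ Z.
  H_2: rank ker ∂_2 − rank ∂_3 = (8 − 8) − 0 = 0, and there is no ∂_3, so H_2 ≅ 0.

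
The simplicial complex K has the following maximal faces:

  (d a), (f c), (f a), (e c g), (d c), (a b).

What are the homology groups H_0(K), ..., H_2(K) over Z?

Take the total order a < b < c < d < e < f < g on the vertex set. Then K (dimension 2) consists of the simplices:

  0-simplices (7): a, b, c, d, e, f, g
  1-simplices (8): ab, ad, af, cd, ce, cf, cg, eg
  2-simplices (1): ceg

Hence C_0 ≅ Z^7, C_1 ≅ Z^8, C_2 ≅ Z^1.

The boundary map ∂_1: C_1 → C_0 maps an edge to its endpoints' difference, ∂[p,q] = q − p. For instance
  ∂eg = g − e.
This gives a 7×8 integer matrix of rank 6; reducing to Smith normal form yields diagonal entries (1,1,1,1,1,1).

∂_2: C_2 → C_1 sends each 2-simplex [p,q,r] to [q,r] − [p,r] + [p,q]. For instance
  ∂ceg = eg − cg + ce.
The resulting 8×1 matrix has rank 1, and its Smith normal form has invariant factors (1).

Reading off H_k = ker ∂_k / im ∂_{k+1}:

  H_0: rank C_0 − rank ∂_1 = 7 − 6 = 1, and the invariant factors of ∂_1 are all 1, so H_0 ≅ Z.
  H_1: rank ker ∂_1 − rank ∂_2 = (8 − 6) − 1 = 1, and the invariant factors of ∂_2 are all 1, so H_1 ≅ Z.
  H_2: rank ker ∂_2 − rank ∂_3 = (1 − 1) − 0 = 0, and there is no ∂_3, so H_2 ≅ 0.

H_0 ≅ Z,  H_1 ≅ Z,  H_2 = 0.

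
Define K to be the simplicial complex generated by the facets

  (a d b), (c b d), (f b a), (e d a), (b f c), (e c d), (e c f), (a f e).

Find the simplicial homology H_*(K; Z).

H_0 ≅ Z,  H_1 = 0,  H_2 ≅ Z.

Fix the vertex order a < b < c < d < e < f and write every simplex with vertices in increasing order. Then dim K = 2 and the simplices of K are:

  0-simplices (6): a, b, c, d, e, f
  1-simplices (12): ab, ad, ae, af, bc, bd, bf, cd, ce, cf, de, ef
  2-simplices (8): abd, abf, ade, aef, bcd, bcf, cde, cef

Hence C_0 ≅ Z^6, C_1 ≅ Z^12, C_2 ≅ Z^8.

∂_1: C_1 → C_0 maps an edge to its endpoints' difference, ∂[p,q] = q − p.
The resulting 6×12 matrix has rank 5, and its Smith normal form has invariant factors (1,1,1,1,1).

∂_2: C_2 → C_1 acts by ∂[p,q,r] = [q,r] − [p,r] + [p,q]. For instance
  ∂aef = ef − af + ae,
  ∂abf = bf − af + ab.
As a 12×8 matrix over Z this has rank 7, with invariant factors (1,1,1,1,1,1,1).

From H_k ≅ ker(∂_k) / im(∂_{k+1}) we obtain:

  H_0: rank C_0 − rank ∂_1 = 6 − 5 = 1, and the invariant factors of ∂_1 are all 1, so H_0 = Z.
  H_1: rank ker ∂_1 − rank ∂_2 = (12 − 5) − 7 = 0, and the invariant factors of ∂_2 are all 1, so H_1 = 0.
  H_2: rank ker ∂_2 − rank ∂_3 = (8 − 7) − 0 = 1, and there is no ∂_3, so H_2 = Z.

As a check, the Euler characteristic is 6 − 12 + 8 = 2, which agrees with 1 − 0 + 1 = 2.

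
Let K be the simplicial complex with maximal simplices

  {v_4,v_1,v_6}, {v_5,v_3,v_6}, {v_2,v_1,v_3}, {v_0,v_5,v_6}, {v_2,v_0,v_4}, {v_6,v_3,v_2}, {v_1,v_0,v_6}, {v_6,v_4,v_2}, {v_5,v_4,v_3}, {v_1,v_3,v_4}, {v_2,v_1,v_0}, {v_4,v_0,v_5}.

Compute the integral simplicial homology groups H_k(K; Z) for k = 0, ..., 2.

Take the total order v_0 < v_1 < v_2 < v_3 < v_4 < v_5 < v_6 on the vertex set. Then K (dimension 2) consists of the simplices:

  0-simplices (7): [v_0], [v_1], [v_2], [v_3], [v_4], [v_5], [v_6]
  1-simplices (18): (18 of them)
  2-simplices (12): (12 of them)

so the chain groups are C_0 ≅ Z^7, C_1 ≅ Z^18, C_2 ≅ Z^12.

Boundary ∂_1: C_1 → C_0 sends each edge [p,q] (with p < q) to q − p. For instance
  ∂[v_0,v_4] = [v_4] − [v_0].
The resulting 7×18 matrix has rank 6, and its Smith normal form has invariant factors (1,1,1,1,1,1).

∂_2: C_2 → C_1 sends each 2-simplex [p,q,r] to [q,r] − [p,r] + [p,q]. For instance
  ∂[v_3,v_5,v_6] = [v_5,v_6] − [v_3,v_6] + [v_3,v_5],
  ∂[v_0,v_5,v_6] = [v_5,v_6] − [v_0,v_6] + [v_0,v_5].
The resulting 18×12 matrix has rank 12, and its Smith normal form has invariant factors (1,1,1,1,1,1,1,1,1,1,1,2).

Now H_k = ker ∂_k / im ∂_{k+1}, so:

  H_0: rank C_0 − rank ∂_1 = 7 − 6 = 1, and the invariant factors of ∂_1 are all 1, so H_0 ≅ Z.
  H_1: rank ker ∂_1 − rank ∂_2 = (18 − 6) − 12 = 0, and ∂_2 has invariant factor 2 > 1, so H_1 ≅ Z/2Z.
  H_2: rank ker ∂_2 − rank ∂_3 = (12 − 12) − 0 = 0, and there is no ∂_3, so H_2 ≅ 0.

H_0 ≅ Z,  H_1 ≅ Z/2Z,  H_2 = 0.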